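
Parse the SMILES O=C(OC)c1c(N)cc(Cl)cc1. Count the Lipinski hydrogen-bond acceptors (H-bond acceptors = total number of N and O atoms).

N atoms: 1; O atoms: 2.
Lipinski HBA = 1 + 2 = 3.

3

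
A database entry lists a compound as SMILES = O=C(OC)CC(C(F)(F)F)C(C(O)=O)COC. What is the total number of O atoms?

5

Scan the SMILES for O atoms (remember two-letter symbols like Cl and Br are single atoms).
Oxygen count: 5.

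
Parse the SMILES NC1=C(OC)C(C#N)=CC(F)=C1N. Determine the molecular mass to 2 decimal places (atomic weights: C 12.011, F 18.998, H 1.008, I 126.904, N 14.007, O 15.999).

181.17 g/mol

First, the molecular formula is C8H8FN3O (counting implicit H from valence).
  C: 8 × 12.011 = 96.088
  F: 1 × 18.998 = 18.998
  H: 8 × 1.008 = 8.064
  N: 3 × 14.007 = 42.021
  O: 1 × 15.999 = 15.999
Sum: 8×12.011 + 1×18.998 + 8×1.008 + 3×14.007 + 1×15.999 = 181.170 → 181.17 g/mol.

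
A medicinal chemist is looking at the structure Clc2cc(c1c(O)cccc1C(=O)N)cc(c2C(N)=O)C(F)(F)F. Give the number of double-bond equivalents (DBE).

Molecular formula: C15H10ClF3N2O3.
DoU = (2C + 2 + N − H − X) / 2, where X is the halogen count and O/S are ignored.
    = (2·15 + 2 + 2 − 10 − 4) / 2 = 20 / 2 = 10.

10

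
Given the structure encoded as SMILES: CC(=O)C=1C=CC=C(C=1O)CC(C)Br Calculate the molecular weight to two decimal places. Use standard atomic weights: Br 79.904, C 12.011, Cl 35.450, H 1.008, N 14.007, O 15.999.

First, the molecular formula is C11H13BrO2 (counting implicit H from valence).
  Br: 1 × 79.904 = 79.904
  C: 11 × 12.011 = 132.121
  H: 13 × 1.008 = 13.104
  O: 2 × 15.999 = 31.998
Sum: 1×79.904 + 11×12.011 + 13×1.008 + 2×15.999 = 257.127 → 257.13 g/mol.

257.13 g/mol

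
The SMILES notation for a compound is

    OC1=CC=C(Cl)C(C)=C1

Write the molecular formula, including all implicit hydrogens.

Walk through each heavy atom and fill implicit hydrogens from standard valence (C 4, N 3, O 2, S 2, halogen 1):
  atom 1: O, bond orders sum to 1 (valence 2) → 1 H
  atom 2: C, bond orders sum to 4 (valence 4) → 0 H
  atom 3: C, bond orders sum to 3 (valence 4) → 1 H
  atom 4: C, bond orders sum to 3 (valence 4) → 1 H
  atom 5: C, bond orders sum to 4 (valence 4) → 0 H
  atom 6: Cl (halogen, monovalent) → 0 H
  atom 7: C, bond orders sum to 4 (valence 4) → 0 H
  atom 8: C, bond orders sum to 1 (valence 4) → 3 H
  atom 9: C, bond orders sum to 3 (valence 4) → 1 H
Totals → C:7, H:7, Cl:1, O:1.

C7H7ClO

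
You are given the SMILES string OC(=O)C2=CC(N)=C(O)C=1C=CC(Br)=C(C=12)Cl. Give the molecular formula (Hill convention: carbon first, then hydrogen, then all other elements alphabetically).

C11H7BrClNO3

Walk through each heavy atom and fill implicit hydrogens from standard valence (C 4, N 3, O 2, S 2, halogen 1):
  atom 1: O, bond orders sum to 1 (valence 2) → 1 H
  atom 2: C, bond orders sum to 4 (valence 4) → 0 H
  atom 3: O, bond orders sum to 2 (valence 2) → 0 H
  atom 4: C, bond orders sum to 4 (valence 4) → 0 H
  atom 5: C, bond orders sum to 3 (valence 4) → 1 H
  atom 6: C, bond orders sum to 4 (valence 4) → 0 H
  atom 7: N, bond orders sum to 1 (valence 3) → 2 H
  atom 8: C, bond orders sum to 4 (valence 4) → 0 H
  atom 9: O, bond orders sum to 1 (valence 2) → 1 H
  atom 10: C, bond orders sum to 4 (valence 4) → 0 H
  atom 11: C, bond orders sum to 3 (valence 4) → 1 H
  atom 12: C, bond orders sum to 3 (valence 4) → 1 H
  atom 13: C, bond orders sum to 4 (valence 4) → 0 H
  atom 14: Br (halogen, monovalent) → 0 H
  atom 15: C, bond orders sum to 4 (valence 4) → 0 H
  atom 16: C, bond orders sum to 4 (valence 4) → 0 H
  atom 17: Cl (halogen, monovalent) → 0 H
Totals → C:11, H:7, Br:1, Cl:1, N:1, O:3.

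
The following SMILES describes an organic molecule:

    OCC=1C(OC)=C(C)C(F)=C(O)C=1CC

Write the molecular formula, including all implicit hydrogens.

Walk through each heavy atom and fill implicit hydrogens from standard valence (C 4, N 3, O 2, S 2, halogen 1):
  atom 1: O, bond orders sum to 1 (valence 2) → 1 H
  atom 2: C, bond orders sum to 2 (valence 4) → 2 H
  atom 3: C, bond orders sum to 4 (valence 4) → 0 H
  atom 4: C, bond orders sum to 4 (valence 4) → 0 H
  atom 5: O, bond orders sum to 2 (valence 2) → 0 H
  atom 6: C, bond orders sum to 1 (valence 4) → 3 H
  atom 7: C, bond orders sum to 4 (valence 4) → 0 H
  atom 8: C, bond orders sum to 1 (valence 4) → 3 H
  atom 9: C, bond orders sum to 4 (valence 4) → 0 H
  atom 10: F (halogen, monovalent) → 0 H
  atom 11: C, bond orders sum to 4 (valence 4) → 0 H
  atom 12: O, bond orders sum to 1 (valence 2) → 1 H
  atom 13: C, bond orders sum to 4 (valence 4) → 0 H
  atom 14: C, bond orders sum to 2 (valence 4) → 2 H
  atom 15: C, bond orders sum to 1 (valence 4) → 3 H
Totals → C:11, H:15, F:1, O:3.
In Hill order: C11H15FO3.

C11H15FO3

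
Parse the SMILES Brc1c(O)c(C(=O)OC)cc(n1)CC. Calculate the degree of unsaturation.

Molecular formula: C9H10BrNO3.
DoU = (2C + 2 + N − H − X) / 2, where X is the halogen count and O/S are ignored.
    = (2·9 + 2 + 1 − 10 − 1) / 2 = 10 / 2 = 5.

5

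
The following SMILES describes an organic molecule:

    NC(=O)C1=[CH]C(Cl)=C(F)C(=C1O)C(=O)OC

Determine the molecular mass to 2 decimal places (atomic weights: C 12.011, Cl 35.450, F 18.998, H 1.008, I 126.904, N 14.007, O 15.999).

247.61 g/mol

First, the molecular formula is C9H7ClFNO4 (counting implicit H from valence).
  C: 9 × 12.011 = 108.099
  Cl: 1 × 35.450 = 35.450
  F: 1 × 18.998 = 18.998
  H: 7 × 1.008 = 7.056
  N: 1 × 14.007 = 14.007
  O: 4 × 15.999 = 63.996
Sum: 9×12.011 + 1×35.450 + 1×18.998 + 7×1.008 + 1×14.007 + 4×15.999 = 247.606 → 247.61 g/mol.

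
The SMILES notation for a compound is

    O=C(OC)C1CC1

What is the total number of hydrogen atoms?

Walk through each heavy atom and fill implicit hydrogens from standard valence (C 4, N 3, O 2, S 2, halogen 1):
  atom 1: O, bond orders sum to 2 (valence 2) → 0 H
  atom 2: C, bond orders sum to 4 (valence 4) → 0 H
  atom 3: O, bond orders sum to 2 (valence 2) → 0 H
  atom 4: C, bond orders sum to 1 (valence 4) → 3 H
  atom 5: C, bond orders sum to 3 (valence 4) → 1 H
  atom 6: C, bond orders sum to 2 (valence 4) → 2 H
  atom 7: C, bond orders sum to 2 (valence 4) → 2 H
Total hydrogens: 8.

8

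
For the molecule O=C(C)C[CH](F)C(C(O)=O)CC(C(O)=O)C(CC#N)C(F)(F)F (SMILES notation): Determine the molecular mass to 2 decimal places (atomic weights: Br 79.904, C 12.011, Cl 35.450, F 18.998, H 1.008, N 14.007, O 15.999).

First, the molecular formula is C13H15F4NO5 (counting implicit H from valence).
  C: 13 × 12.011 = 156.143
  F: 4 × 18.998 = 75.992
  H: 15 × 1.008 = 15.120
  N: 1 × 14.007 = 14.007
  O: 5 × 15.999 = 79.995
Sum: 13×12.011 + 4×18.998 + 15×1.008 + 1×14.007 + 5×15.999 = 341.257 → 341.26 g/mol.

341.26 g/mol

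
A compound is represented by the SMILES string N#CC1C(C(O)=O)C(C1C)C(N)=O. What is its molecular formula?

Walk through each heavy atom and fill implicit hydrogens from standard valence (C 4, N 3, O 2, S 2, halogen 1):
  atom 1: N, bond orders sum to 3 (valence 3) → 0 H
  atom 2: C, bond orders sum to 4 (valence 4) → 0 H
  atom 3: C, bond orders sum to 3 (valence 4) → 1 H
  atom 4: C, bond orders sum to 3 (valence 4) → 1 H
  atom 5: C, bond orders sum to 4 (valence 4) → 0 H
  atom 6: O, bond orders sum to 1 (valence 2) → 1 H
  atom 7: O, bond orders sum to 2 (valence 2) → 0 H
  atom 8: C, bond orders sum to 3 (valence 4) → 1 H
  atom 9: C, bond orders sum to 3 (valence 4) → 1 H
  atom 10: C, bond orders sum to 1 (valence 4) → 3 H
  atom 11: C, bond orders sum to 4 (valence 4) → 0 H
  atom 12: N, bond orders sum to 1 (valence 3) → 2 H
  atom 13: O, bond orders sum to 2 (valence 2) → 0 H
Totals → C:8, H:10, N:2, O:3.
In Hill order: C8H10N2O3.

C8H10N2O3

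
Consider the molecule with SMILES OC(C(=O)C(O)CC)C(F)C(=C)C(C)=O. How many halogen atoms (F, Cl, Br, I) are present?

1

Halogen atoms appear at heavy-atom position 10 (1×F).
Other groups present: 1 alkene, 2 hydroxyl, 2 ketone.
Halogen count: 1.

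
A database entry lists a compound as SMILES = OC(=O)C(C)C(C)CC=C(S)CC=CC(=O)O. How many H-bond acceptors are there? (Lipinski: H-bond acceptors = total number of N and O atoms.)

4

N atoms: 0; O atoms: 4.
Lipinski HBA = 0 + 4 = 4.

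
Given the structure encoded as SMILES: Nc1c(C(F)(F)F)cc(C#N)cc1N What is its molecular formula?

Walk through each heavy atom and fill implicit hydrogens from standard valence (C 4, N 3, O 2, S 2, halogen 1); for lowercase aromatic atoms, an aromatic c carries 1 H when it has two neighbours and 0 H with three, and aromatic n carries 0 H:
  atom 1: N, bond orders sum to 1 (valence 3) → 2 H
  atom 2: aromatic c, 3 neighbours → 0 H
  atom 3: aromatic c, 3 neighbours → 0 H
  atom 4: C, bond orders sum to 4 (valence 4) → 0 H
  atom 5: F (halogen, monovalent) → 0 H
  atom 6: F (halogen, monovalent) → 0 H
  atom 7: F (halogen, monovalent) → 0 H
  atom 8: aromatic c, 2 neighbours → 1 H
  atom 9: aromatic c, 3 neighbours → 0 H
  atom 10: C, bond orders sum to 4 (valence 4) → 0 H
  atom 11: N, bond orders sum to 3 (valence 3) → 0 H
  atom 12: aromatic c, 2 neighbours → 1 H
  atom 13: aromatic c, 3 neighbours → 0 H
  atom 14: N, bond orders sum to 1 (valence 3) → 2 H
Totals → C:8, H:6, F:3, N:3.

C8H6F3N3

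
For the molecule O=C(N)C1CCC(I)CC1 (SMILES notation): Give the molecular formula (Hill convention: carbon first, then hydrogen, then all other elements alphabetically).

Walk through each heavy atom and fill implicit hydrogens from standard valence (C 4, N 3, O 2, S 2, halogen 1):
  atom 1: O, bond orders sum to 2 (valence 2) → 0 H
  atom 2: C, bond orders sum to 4 (valence 4) → 0 H
  atom 3: N, bond orders sum to 1 (valence 3) → 2 H
  atom 4: C, bond orders sum to 3 (valence 4) → 1 H
  atom 5: C, bond orders sum to 2 (valence 4) → 2 H
  atom 6: C, bond orders sum to 2 (valence 4) → 2 H
  atom 7: C, bond orders sum to 3 (valence 4) → 1 H
  atom 8: I (halogen, monovalent) → 0 H
  atom 9: C, bond orders sum to 2 (valence 4) → 2 H
  atom 10: C, bond orders sum to 2 (valence 4) → 2 H
Totals → C:7, H:12, I:1, N:1, O:1.
In Hill order: C7H12INO.

C7H12INO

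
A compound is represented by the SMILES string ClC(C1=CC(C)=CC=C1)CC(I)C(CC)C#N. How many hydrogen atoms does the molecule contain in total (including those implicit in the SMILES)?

17

Walk through each heavy atom and fill implicit hydrogens from standard valence (C 4, N 3, O 2, S 2, halogen 1):
  atom 1: Cl (halogen, monovalent) → 0 H
  atom 2: C, bond orders sum to 3 (valence 4) → 1 H
  atom 3: C, bond orders sum to 4 (valence 4) → 0 H
  atom 4: C, bond orders sum to 3 (valence 4) → 1 H
  atom 5: C, bond orders sum to 4 (valence 4) → 0 H
  atom 6: C, bond orders sum to 1 (valence 4) → 3 H
  atom 7: C, bond orders sum to 3 (valence 4) → 1 H
  atom 8: C, bond orders sum to 3 (valence 4) → 1 H
  atom 9: C, bond orders sum to 3 (valence 4) → 1 H
  atom 10: C, bond orders sum to 2 (valence 4) → 2 H
  atom 11: C, bond orders sum to 3 (valence 4) → 1 H
  atom 12: I (halogen, monovalent) → 0 H
  atom 13: C, bond orders sum to 3 (valence 4) → 1 H
  atom 14: C, bond orders sum to 2 (valence 4) → 2 H
  atom 15: C, bond orders sum to 1 (valence 4) → 3 H
  atom 16: C, bond orders sum to 4 (valence 4) → 0 H
  atom 17: N, bond orders sum to 3 (valence 3) → 0 H
Total hydrogens: 17.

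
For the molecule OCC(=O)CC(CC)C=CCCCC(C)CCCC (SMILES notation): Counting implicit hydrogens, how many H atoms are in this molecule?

32

Walk through each heavy atom and fill implicit hydrogens from standard valence (C 4, N 3, O 2, S 2, halogen 1):
  atom 1: O, bond orders sum to 1 (valence 2) → 1 H
  atom 2: C, bond orders sum to 2 (valence 4) → 2 H
  atom 3: C, bond orders sum to 4 (valence 4) → 0 H
  atom 4: O, bond orders sum to 2 (valence 2) → 0 H
  atom 5: C, bond orders sum to 2 (valence 4) → 2 H
  atom 6: C, bond orders sum to 3 (valence 4) → 1 H
  atom 7: C, bond orders sum to 2 (valence 4) → 2 H
  atom 8: C, bond orders sum to 1 (valence 4) → 3 H
  atom 9: C, bond orders sum to 3 (valence 4) → 1 H
  atom 10: C, bond orders sum to 3 (valence 4) → 1 H
  atom 11: C, bond orders sum to 2 (valence 4) → 2 H
  atom 12: C, bond orders sum to 2 (valence 4) → 2 H
  atom 13: C, bond orders sum to 2 (valence 4) → 2 H
  atom 14: C, bond orders sum to 3 (valence 4) → 1 H
  atom 15: C, bond orders sum to 1 (valence 4) → 3 H
  atom 16: C, bond orders sum to 2 (valence 4) → 2 H
  atom 17: C, bond orders sum to 2 (valence 4) → 2 H
  atom 18: C, bond orders sum to 2 (valence 4) → 2 H
  atom 19: C, bond orders sum to 1 (valence 4) → 3 H
Total hydrogens: 32.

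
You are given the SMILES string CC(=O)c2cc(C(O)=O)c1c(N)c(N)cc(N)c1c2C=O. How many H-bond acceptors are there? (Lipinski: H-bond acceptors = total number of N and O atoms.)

7

N atoms: 3; O atoms: 4.
Lipinski HBA = 3 + 4 = 7.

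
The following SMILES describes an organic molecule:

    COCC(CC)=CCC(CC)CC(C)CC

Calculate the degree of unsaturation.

Molecular formula: C15H30O.
DoU = (2C + 2 + N − H − X) / 2, where X is the halogen count and O/S are ignored.
    = (2·15 + 2 + 0 − 30 − 0) / 2 = 2 / 2 = 1.

1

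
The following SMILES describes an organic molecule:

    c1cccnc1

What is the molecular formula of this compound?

C5H5N

Walk through each heavy atom and fill implicit hydrogens from standard valence (C 4, N 3, O 2, S 2, halogen 1); for lowercase aromatic atoms, an aromatic c carries 1 H when it has two neighbours and 0 H with three, and aromatic n carries 0 H:
  atom 1: aromatic c, 2 neighbours → 1 H
  atom 2: aromatic c, 2 neighbours → 1 H
  atom 3: aromatic c, 2 neighbours → 1 H
  atom 4: aromatic c, 2 neighbours → 1 H
  atom 5: aromatic n, 2 neighbours → 0 H
  atom 6: aromatic c, 2 neighbours → 1 H
Totals → C:5, H:5, N:1.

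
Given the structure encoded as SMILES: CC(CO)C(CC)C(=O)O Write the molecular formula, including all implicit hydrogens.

C7H14O3

Walk through each heavy atom and fill implicit hydrogens from standard valence (C 4, N 3, O 2, S 2, halogen 1):
  atom 1: C, bond orders sum to 1 (valence 4) → 3 H
  atom 2: C, bond orders sum to 3 (valence 4) → 1 H
  atom 3: C, bond orders sum to 2 (valence 4) → 2 H
  atom 4: O, bond orders sum to 1 (valence 2) → 1 H
  atom 5: C, bond orders sum to 3 (valence 4) → 1 H
  atom 6: C, bond orders sum to 2 (valence 4) → 2 H
  atom 7: C, bond orders sum to 1 (valence 4) → 3 H
  atom 8: C, bond orders sum to 4 (valence 4) → 0 H
  atom 9: O, bond orders sum to 2 (valence 2) → 0 H
  atom 10: O, bond orders sum to 1 (valence 2) → 1 H
Totals → C:7, H:14, O:3.
In Hill order: C7H14O3.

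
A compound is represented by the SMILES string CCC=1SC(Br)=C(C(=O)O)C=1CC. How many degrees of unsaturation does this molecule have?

4

Degree of unsaturation = (number of rings) + (number of π bonds).
Ring closures in the SMILES: 1.
π bonds: 3 double bonds (each 1 DoU) → 3 DoU from unsaturation.
Total DoU = 1 + 3 = 4.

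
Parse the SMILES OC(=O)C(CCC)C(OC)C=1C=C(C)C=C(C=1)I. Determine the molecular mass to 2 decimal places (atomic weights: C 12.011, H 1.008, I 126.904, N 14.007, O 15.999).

First, the molecular formula is C14H19IO3 (counting implicit H from valence).
  C: 14 × 12.011 = 168.154
  H: 19 × 1.008 = 19.152
  I: 1 × 126.904 = 126.904
  O: 3 × 15.999 = 47.997
Sum: 14×12.011 + 19×1.008 + 1×126.904 + 3×15.999 = 362.207 → 362.21 g/mol.

362.21 g/mol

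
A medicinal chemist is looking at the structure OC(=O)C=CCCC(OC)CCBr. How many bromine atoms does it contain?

1

Scan the SMILES for Br atoms (remember two-letter symbols like Cl and Br are single atoms).
Bromine count: 1.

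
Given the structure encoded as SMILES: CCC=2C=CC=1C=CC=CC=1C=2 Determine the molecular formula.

C12H12

Walk through each heavy atom and fill implicit hydrogens from standard valence (C 4, N 3, O 2, S 2, halogen 1):
  atom 1: C, bond orders sum to 1 (valence 4) → 3 H
  atom 2: C, bond orders sum to 2 (valence 4) → 2 H
  atom 3: C, bond orders sum to 4 (valence 4) → 0 H
  atom 4: C, bond orders sum to 3 (valence 4) → 1 H
  atom 5: C, bond orders sum to 3 (valence 4) → 1 H
  atom 6: C, bond orders sum to 4 (valence 4) → 0 H
  atom 7: C, bond orders sum to 3 (valence 4) → 1 H
  atom 8: C, bond orders sum to 3 (valence 4) → 1 H
  atom 9: C, bond orders sum to 3 (valence 4) → 1 H
  atom 10: C, bond orders sum to 3 (valence 4) → 1 H
  atom 11: C, bond orders sum to 4 (valence 4) → 0 H
  atom 12: C, bond orders sum to 3 (valence 4) → 1 H
Totals → C:12, H:12.
In Hill order: C12H12.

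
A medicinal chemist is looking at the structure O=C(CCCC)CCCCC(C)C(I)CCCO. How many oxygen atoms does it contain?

2

Scan the SMILES for O atoms (remember two-letter symbols like Cl and Br are single atoms).
Oxygen count: 2.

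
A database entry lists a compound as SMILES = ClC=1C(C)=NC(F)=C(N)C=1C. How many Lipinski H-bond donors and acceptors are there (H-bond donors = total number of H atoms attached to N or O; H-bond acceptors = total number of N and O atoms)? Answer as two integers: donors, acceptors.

Donors: find every N or O and count the H atoms it carries.
  atom 5 (N): bond orders sum to 3 → 0 H
  atom 9 (N): bond orders sum to 1 → 2 H
Lipinski HBD = 2.
Acceptors: N atoms = 2, O atoms = 0 → HBA = 2.

2, 2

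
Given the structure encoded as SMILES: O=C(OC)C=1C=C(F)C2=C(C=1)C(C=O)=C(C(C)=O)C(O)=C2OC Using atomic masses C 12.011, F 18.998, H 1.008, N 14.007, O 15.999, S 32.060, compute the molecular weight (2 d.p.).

320.27 g/mol

First, the molecular formula is C16H13FO6 (counting implicit H from valence).
  C: 16 × 12.011 = 192.176
  F: 1 × 18.998 = 18.998
  H: 13 × 1.008 = 13.104
  O: 6 × 15.999 = 95.994
Sum: 16×12.011 + 1×18.998 + 13×1.008 + 6×15.999 = 320.272 → 320.27 g/mol.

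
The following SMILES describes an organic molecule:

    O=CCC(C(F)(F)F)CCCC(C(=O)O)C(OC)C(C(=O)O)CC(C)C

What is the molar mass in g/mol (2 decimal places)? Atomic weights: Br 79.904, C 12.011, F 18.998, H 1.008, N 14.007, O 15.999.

384.39 g/mol

First, the molecular formula is C17H27F3O6 (counting implicit H from valence).
  C: 17 × 12.011 = 204.187
  F: 3 × 18.998 = 56.994
  H: 27 × 1.008 = 27.216
  O: 6 × 15.999 = 95.994
Sum: 17×12.011 + 3×18.998 + 27×1.008 + 6×15.999 = 384.391 → 384.39 g/mol.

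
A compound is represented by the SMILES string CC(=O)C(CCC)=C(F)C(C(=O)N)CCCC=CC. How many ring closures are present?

0

In SMILES, each pair of matching ring-closure digits denotes one ring-closing bond; the number of such bonds equals the number of independent rings.
Ring-closure bonds here: 0.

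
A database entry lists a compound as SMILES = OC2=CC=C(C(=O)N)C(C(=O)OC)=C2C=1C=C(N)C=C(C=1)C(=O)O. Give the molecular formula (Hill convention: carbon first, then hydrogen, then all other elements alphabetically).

Walk through each heavy atom and fill implicit hydrogens from standard valence (C 4, N 3, O 2, S 2, halogen 1):
  atom 1: O, bond orders sum to 1 (valence 2) → 1 H
  atom 2: C, bond orders sum to 4 (valence 4) → 0 H
  atom 3: C, bond orders sum to 3 (valence 4) → 1 H
  atom 4: C, bond orders sum to 3 (valence 4) → 1 H
  atom 5: C, bond orders sum to 4 (valence 4) → 0 H
  atom 6: C, bond orders sum to 4 (valence 4) → 0 H
  atom 7: O, bond orders sum to 2 (valence 2) → 0 H
  atom 8: N, bond orders sum to 1 (valence 3) → 2 H
  atom 9: C, bond orders sum to 4 (valence 4) → 0 H
  atom 10: C, bond orders sum to 4 (valence 4) → 0 H
  atom 11: O, bond orders sum to 2 (valence 2) → 0 H
  atom 12: O, bond orders sum to 2 (valence 2) → 0 H
  atom 13: C, bond orders sum to 1 (valence 4) → 3 H
  atom 14: C, bond orders sum to 4 (valence 4) → 0 H
  atom 15: C, bond orders sum to 4 (valence 4) → 0 H
  atom 16: C, bond orders sum to 3 (valence 4) → 1 H
  atom 17: C, bond orders sum to 4 (valence 4) → 0 H
  atom 18: N, bond orders sum to 1 (valence 3) → 2 H
  atom 19: C, bond orders sum to 3 (valence 4) → 1 H
  atom 20: C, bond orders sum to 4 (valence 4) → 0 H
  atom 21: C, bond orders sum to 3 (valence 4) → 1 H
  atom 22: C, bond orders sum to 4 (valence 4) → 0 H
  atom 23: O, bond orders sum to 2 (valence 2) → 0 H
  atom 24: O, bond orders sum to 1 (valence 2) → 1 H
Totals → C:16, H:14, N:2, O:6.
In Hill order: C16H14N2O6.

C16H14N2O6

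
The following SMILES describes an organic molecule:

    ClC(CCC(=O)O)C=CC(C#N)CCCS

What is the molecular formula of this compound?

Walk through each heavy atom and fill implicit hydrogens from standard valence (C 4, N 3, O 2, S 2, halogen 1):
  atom 1: Cl (halogen, monovalent) → 0 H
  atom 2: C, bond orders sum to 3 (valence 4) → 1 H
  atom 3: C, bond orders sum to 2 (valence 4) → 2 H
  atom 4: C, bond orders sum to 2 (valence 4) → 2 H
  atom 5: C, bond orders sum to 4 (valence 4) → 0 H
  atom 6: O, bond orders sum to 2 (valence 2) → 0 H
  atom 7: O, bond orders sum to 1 (valence 2) → 1 H
  atom 8: C, bond orders sum to 3 (valence 4) → 1 H
  atom 9: C, bond orders sum to 3 (valence 4) → 1 H
  atom 10: C, bond orders sum to 3 (valence 4) → 1 H
  atom 11: C, bond orders sum to 4 (valence 4) → 0 H
  atom 12: N, bond orders sum to 3 (valence 3) → 0 H
  atom 13: C, bond orders sum to 2 (valence 4) → 2 H
  atom 14: C, bond orders sum to 2 (valence 4) → 2 H
  atom 15: C, bond orders sum to 2 (valence 4) → 2 H
  atom 16: S, bond orders sum to 1 (valence 2) → 1 H
Totals → C:11, H:16, Cl:1, N:1, O:2, S:1.

C11H16ClNO2S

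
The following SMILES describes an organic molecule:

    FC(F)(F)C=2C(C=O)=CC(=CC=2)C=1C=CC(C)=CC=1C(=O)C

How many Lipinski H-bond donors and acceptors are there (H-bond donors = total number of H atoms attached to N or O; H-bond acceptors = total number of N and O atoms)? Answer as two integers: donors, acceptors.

0, 2

Donors: find every N or O and count the H atoms it carries.
  atom 8 (O): bond orders sum to 2 → 0 H
  atom 21 (O): bond orders sum to 2 → 0 H
Lipinski HBD = 0.
Acceptors: N atoms = 0, O atoms = 2 → HBA = 2.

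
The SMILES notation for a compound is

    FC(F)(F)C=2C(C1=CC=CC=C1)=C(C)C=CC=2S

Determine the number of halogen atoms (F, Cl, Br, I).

3

Halogen atoms appear at heavy-atom positions 1, 3, 4 (3×F).
Other groups present: 1 thiol.
Halogen count: 3.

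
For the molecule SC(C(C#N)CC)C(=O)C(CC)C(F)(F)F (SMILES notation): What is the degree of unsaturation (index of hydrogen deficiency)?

3

Degree of unsaturation = (number of rings) + (number of π bonds).
Ring closures in the SMILES: 0.
π bonds: 1 double bond (each 1 DoU), 1 triple bond (each 2 DoU) → 3 DoU from unsaturation.
Total DoU = 0 + 3 = 3.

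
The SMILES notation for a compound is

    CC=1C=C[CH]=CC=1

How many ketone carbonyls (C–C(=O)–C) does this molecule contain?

Scan the SMILES for the ketone motif — none present.

0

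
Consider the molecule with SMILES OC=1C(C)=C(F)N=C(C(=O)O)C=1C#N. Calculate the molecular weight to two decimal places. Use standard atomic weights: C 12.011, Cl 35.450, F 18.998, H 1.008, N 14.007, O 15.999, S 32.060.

First, the molecular formula is C8H5FN2O3 (counting implicit H from valence).
  C: 8 × 12.011 = 96.088
  F: 1 × 18.998 = 18.998
  H: 5 × 1.008 = 5.040
  N: 2 × 14.007 = 28.014
  O: 3 × 15.999 = 47.997
Sum: 8×12.011 + 1×18.998 + 5×1.008 + 2×14.007 + 3×15.999 = 196.137 → 196.14 g/mol.

196.14 g/mol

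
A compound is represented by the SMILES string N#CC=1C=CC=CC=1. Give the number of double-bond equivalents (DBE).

6

Degree of unsaturation = (number of rings) + (number of π bonds).
Ring closures in the SMILES: 1.
π bonds: 3 double bonds (each 1 DoU), 1 triple bond (each 2 DoU) → 5 DoU from unsaturation.
Total DoU = 1 + 5 = 6.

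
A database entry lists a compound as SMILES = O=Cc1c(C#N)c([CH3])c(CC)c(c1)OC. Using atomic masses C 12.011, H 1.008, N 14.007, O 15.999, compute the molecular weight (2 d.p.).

First, the molecular formula is C12H13NO2 (counting implicit H from valence).
  C: 12 × 12.011 = 144.132
  H: 13 × 1.008 = 13.104
  N: 1 × 14.007 = 14.007
  O: 2 × 15.999 = 31.998
Sum: 12×12.011 + 13×1.008 + 1×14.007 + 2×15.999 = 203.241 → 203.24 g/mol.

203.24 g/mol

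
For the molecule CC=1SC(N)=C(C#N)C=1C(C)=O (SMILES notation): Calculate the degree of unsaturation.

6

Degree of unsaturation = (number of rings) + (number of π bonds).
Ring closures in the SMILES: 1.
π bonds: 3 double bonds (each 1 DoU), 1 triple bond (each 2 DoU) → 5 DoU from unsaturation.
Total DoU = 1 + 5 = 6.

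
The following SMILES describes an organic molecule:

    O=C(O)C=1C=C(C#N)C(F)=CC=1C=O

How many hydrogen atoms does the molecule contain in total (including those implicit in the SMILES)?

Walk through each heavy atom and fill implicit hydrogens from standard valence (C 4, N 3, O 2, S 2, halogen 1):
  atom 1: O, bond orders sum to 2 (valence 2) → 0 H
  atom 2: C, bond orders sum to 4 (valence 4) → 0 H
  atom 3: O, bond orders sum to 1 (valence 2) → 1 H
  atom 4: C, bond orders sum to 4 (valence 4) → 0 H
  atom 5: C, bond orders sum to 3 (valence 4) → 1 H
  atom 6: C, bond orders sum to 4 (valence 4) → 0 H
  atom 7: C, bond orders sum to 4 (valence 4) → 0 H
  atom 8: N, bond orders sum to 3 (valence 3) → 0 H
  atom 9: C, bond orders sum to 4 (valence 4) → 0 H
  atom 10: F (halogen, monovalent) → 0 H
  atom 11: C, bond orders sum to 3 (valence 4) → 1 H
  atom 12: C, bond orders sum to 4 (valence 4) → 0 H
  atom 13: C, bond orders sum to 3 (valence 4) → 1 H
  atom 14: O, bond orders sum to 2 (valence 2) → 0 H
Total hydrogens: 4.

4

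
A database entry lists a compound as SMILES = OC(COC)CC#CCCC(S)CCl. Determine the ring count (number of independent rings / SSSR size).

0

In SMILES, each pair of matching ring-closure digits denotes one ring-closing bond; the number of such bonds equals the number of independent rings.
Ring-closure bonds here: 0.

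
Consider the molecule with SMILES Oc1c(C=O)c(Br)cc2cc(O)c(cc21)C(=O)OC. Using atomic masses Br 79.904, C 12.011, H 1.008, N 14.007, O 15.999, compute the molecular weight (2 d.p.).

First, the molecular formula is C13H9BrO5 (counting implicit H from valence).
  Br: 1 × 79.904 = 79.904
  C: 13 × 12.011 = 156.143
  H: 9 × 1.008 = 9.072
  O: 5 × 15.999 = 79.995
Sum: 1×79.904 + 13×12.011 + 9×1.008 + 5×15.999 = 325.114 → 325.11 g/mol.

325.11 g/mol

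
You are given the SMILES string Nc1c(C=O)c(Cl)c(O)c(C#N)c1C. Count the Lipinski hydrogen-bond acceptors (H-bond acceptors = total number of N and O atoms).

N atoms: 2; O atoms: 2.
Lipinski HBA = 2 + 2 = 4.

4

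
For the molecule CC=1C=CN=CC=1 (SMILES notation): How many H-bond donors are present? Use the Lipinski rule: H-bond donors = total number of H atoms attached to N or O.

Donors: find every N or O and count the H atoms it carries.
  atom 5 (N): bond orders sum to 3 → 0 H
Lipinski HBD = 0.

0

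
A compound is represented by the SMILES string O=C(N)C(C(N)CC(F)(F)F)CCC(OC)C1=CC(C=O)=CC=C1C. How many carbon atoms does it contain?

Count every carbon token in the SMILES (each C, including those in ring-closure positions and inside branches).
Carbon count: 17.

17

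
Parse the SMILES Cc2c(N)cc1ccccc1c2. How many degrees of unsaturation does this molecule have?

Molecular formula: C11H11N.
DoU = (2C + 2 + N − H − X) / 2, where X is the halogen count and O/S are ignored.
    = (2·11 + 2 + 1 − 11 − 0) / 2 = 14 / 2 = 7.

7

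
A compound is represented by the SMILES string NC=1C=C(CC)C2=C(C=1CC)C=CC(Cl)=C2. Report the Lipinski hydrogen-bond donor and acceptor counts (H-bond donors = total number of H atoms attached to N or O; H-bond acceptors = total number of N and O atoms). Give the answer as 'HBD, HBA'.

2, 1

Donors: find every N or O and count the H atoms it carries.
  atom 1 (N): bond orders sum to 1 → 2 H
Lipinski HBD = 2.
Acceptors: N atoms = 1, O atoms = 0 → HBA = 1.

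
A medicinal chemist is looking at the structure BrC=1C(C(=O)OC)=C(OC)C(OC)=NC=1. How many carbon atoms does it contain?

Count every carbon token in the SMILES (each C, including those in ring-closure positions and inside branches).
Carbon count: 9.

9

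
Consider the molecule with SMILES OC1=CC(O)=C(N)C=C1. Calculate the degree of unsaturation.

Degree of unsaturation = (number of rings) + (number of π bonds).
Ring closures in the SMILES: 1.
π bonds: 3 double bonds (each 1 DoU) → 3 DoU from unsaturation.
Total DoU = 1 + 3 = 4.

4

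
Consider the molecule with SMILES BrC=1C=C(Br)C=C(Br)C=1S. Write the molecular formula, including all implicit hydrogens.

Walk through each heavy atom and fill implicit hydrogens from standard valence (C 4, N 3, O 2, S 2, halogen 1):
  atom 1: Br (halogen, monovalent) → 0 H
  atom 2: C, bond orders sum to 4 (valence 4) → 0 H
  atom 3: C, bond orders sum to 3 (valence 4) → 1 H
  atom 4: C, bond orders sum to 4 (valence 4) → 0 H
  atom 5: Br (halogen, monovalent) → 0 H
  atom 6: C, bond orders sum to 3 (valence 4) → 1 H
  atom 7: C, bond orders sum to 4 (valence 4) → 0 H
  atom 8: Br (halogen, monovalent) → 0 H
  atom 9: C, bond orders sum to 4 (valence 4) → 0 H
  atom 10: S, bond orders sum to 1 (valence 2) → 1 H
Totals → C:6, H:3, Br:3, S:1.
In Hill order: C6H3Br3S.

C6H3Br3S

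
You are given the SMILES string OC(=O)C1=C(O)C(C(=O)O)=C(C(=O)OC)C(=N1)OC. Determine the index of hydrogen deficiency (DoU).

7

Molecular formula: C10H9NO8.
DoU = (2C + 2 + N − H − X) / 2, where X is the halogen count and O/S are ignored.
    = (2·10 + 2 + 1 − 9 − 0) / 2 = 14 / 2 = 7.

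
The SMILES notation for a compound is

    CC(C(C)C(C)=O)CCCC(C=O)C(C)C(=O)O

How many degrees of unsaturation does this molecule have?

3

Molecular formula: C14H24O4.
DoU = (2C + 2 + N − H − X) / 2, where X is the halogen count and O/S are ignored.
    = (2·14 + 2 + 0 − 24 − 0) / 2 = 6 / 2 = 3.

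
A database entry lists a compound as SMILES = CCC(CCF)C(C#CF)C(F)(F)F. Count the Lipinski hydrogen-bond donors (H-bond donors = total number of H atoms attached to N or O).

0

Donors: find every N or O and count the H atoms it carries.
  (no N or O atoms present)
Lipinski HBD = 0.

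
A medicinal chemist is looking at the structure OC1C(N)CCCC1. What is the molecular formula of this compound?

Walk through each heavy atom and fill implicit hydrogens from standard valence (C 4, N 3, O 2, S 2, halogen 1):
  atom 1: O, bond orders sum to 1 (valence 2) → 1 H
  atom 2: C, bond orders sum to 3 (valence 4) → 1 H
  atom 3: C, bond orders sum to 3 (valence 4) → 1 H
  atom 4: N, bond orders sum to 1 (valence 3) → 2 H
  atom 5: C, bond orders sum to 2 (valence 4) → 2 H
  atom 6: C, bond orders sum to 2 (valence 4) → 2 H
  atom 7: C, bond orders sum to 2 (valence 4) → 2 H
  atom 8: C, bond orders sum to 2 (valence 4) → 2 H
Totals → C:6, H:13, N:1, O:1.
In Hill order: C6H13NO.

C6H13NO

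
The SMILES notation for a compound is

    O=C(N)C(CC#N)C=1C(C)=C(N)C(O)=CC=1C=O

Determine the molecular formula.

Walk through each heavy atom and fill implicit hydrogens from standard valence (C 4, N 3, O 2, S 2, halogen 1):
  atom 1: O, bond orders sum to 2 (valence 2) → 0 H
  atom 2: C, bond orders sum to 4 (valence 4) → 0 H
  atom 3: N, bond orders sum to 1 (valence 3) → 2 H
  atom 4: C, bond orders sum to 3 (valence 4) → 1 H
  atom 5: C, bond orders sum to 2 (valence 4) → 2 H
  atom 6: C, bond orders sum to 4 (valence 4) → 0 H
  atom 7: N, bond orders sum to 3 (valence 3) → 0 H
  atom 8: C, bond orders sum to 4 (valence 4) → 0 H
  atom 9: C, bond orders sum to 4 (valence 4) → 0 H
  atom 10: C, bond orders sum to 1 (valence 4) → 3 H
  atom 11: C, bond orders sum to 4 (valence 4) → 0 H
  atom 12: N, bond orders sum to 1 (valence 3) → 2 H
  atom 13: C, bond orders sum to 4 (valence 4) → 0 H
  atom 14: O, bond orders sum to 1 (valence 2) → 1 H
  atom 15: C, bond orders sum to 3 (valence 4) → 1 H
  atom 16: C, bond orders sum to 4 (valence 4) → 0 H
  atom 17: C, bond orders sum to 3 (valence 4) → 1 H
  atom 18: O, bond orders sum to 2 (valence 2) → 0 H
Totals → C:12, H:13, N:3, O:3.
In Hill order: C12H13N3O3.

C12H13N3O3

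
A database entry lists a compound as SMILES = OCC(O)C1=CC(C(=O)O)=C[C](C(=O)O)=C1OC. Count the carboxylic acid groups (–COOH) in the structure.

2

The carboxylic acid motif appears at heavy-atom positions 8, 13 in the SMILES.
Other groups present: 1 ether, 2 hydroxyl.
Carboxylic acid count: 2.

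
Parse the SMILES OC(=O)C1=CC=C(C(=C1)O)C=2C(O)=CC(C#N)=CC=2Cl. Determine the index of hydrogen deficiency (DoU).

11

Degree of unsaturation = (number of rings) + (number of π bonds).
Ring closures in the SMILES: 2.
π bonds: 7 double bonds (each 1 DoU), 1 triple bond (each 2 DoU) → 9 DoU from unsaturation.
Total DoU = 2 + 9 = 11.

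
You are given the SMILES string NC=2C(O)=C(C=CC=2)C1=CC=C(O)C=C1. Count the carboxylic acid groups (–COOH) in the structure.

Scan the SMILES for the carboxylic acid motif — none present.
Groups that are present: 2 hydroxyl, 1 primary amine.

0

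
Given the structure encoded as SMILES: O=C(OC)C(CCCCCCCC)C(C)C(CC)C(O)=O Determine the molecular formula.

C17H32O4

Walk through each heavy atom and fill implicit hydrogens from standard valence (C 4, N 3, O 2, S 2, halogen 1):
  atom 1: O, bond orders sum to 2 (valence 2) → 0 H
  atom 2: C, bond orders sum to 4 (valence 4) → 0 H
  atom 3: O, bond orders sum to 2 (valence 2) → 0 H
  atom 4: C, bond orders sum to 1 (valence 4) → 3 H
  atom 5: C, bond orders sum to 3 (valence 4) → 1 H
  atom 6: C, bond orders sum to 2 (valence 4) → 2 H
  atom 7: C, bond orders sum to 2 (valence 4) → 2 H
  atom 8: C, bond orders sum to 2 (valence 4) → 2 H
  atom 9: C, bond orders sum to 2 (valence 4) → 2 H
  atom 10: C, bond orders sum to 2 (valence 4) → 2 H
  atom 11: C, bond orders sum to 2 (valence 4) → 2 H
  atom 12: C, bond orders sum to 2 (valence 4) → 2 H
  atom 13: C, bond orders sum to 1 (valence 4) → 3 H
  atom 14: C, bond orders sum to 3 (valence 4) → 1 H
  atom 15: C, bond orders sum to 1 (valence 4) → 3 H
  atom 16: C, bond orders sum to 3 (valence 4) → 1 H
  atom 17: C, bond orders sum to 2 (valence 4) → 2 H
  atom 18: C, bond orders sum to 1 (valence 4) → 3 H
  atom 19: C, bond orders sum to 4 (valence 4) → 0 H
  atom 20: O, bond orders sum to 1 (valence 2) → 1 H
  atom 21: O, bond orders sum to 2 (valence 2) → 0 H
Totals → C:17, H:32, O:4.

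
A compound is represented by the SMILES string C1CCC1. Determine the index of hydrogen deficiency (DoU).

Molecular formula: C4H8.
DoU = (2C + 2 + N − H − X) / 2, where X is the halogen count and O/S are ignored.
    = (2·4 + 2 + 0 − 8 − 0) / 2 = 2 / 2 = 1.

1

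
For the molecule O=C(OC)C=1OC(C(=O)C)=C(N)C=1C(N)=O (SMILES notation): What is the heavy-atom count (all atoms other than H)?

16

Every atom symbol written in the SMILES (organic subset) is one heavy atom; implicit H are not written.
Heavy atoms by element → C:9, N:2, O:5.
Total: 16.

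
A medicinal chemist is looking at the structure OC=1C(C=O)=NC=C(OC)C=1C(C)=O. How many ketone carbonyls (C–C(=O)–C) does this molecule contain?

1

The ketone motif appears at heavy-atom position 12 in the SMILES.
Other groups present: 1 aldehyde, 1 ether, 1 hydroxyl.
Ketone count: 1.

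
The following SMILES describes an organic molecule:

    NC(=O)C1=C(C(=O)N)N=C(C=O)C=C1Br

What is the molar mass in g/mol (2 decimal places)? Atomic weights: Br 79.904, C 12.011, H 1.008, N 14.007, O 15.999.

272.06 g/mol

First, the molecular formula is C8H6BrN3O3 (counting implicit H from valence).
  Br: 1 × 79.904 = 79.904
  C: 8 × 12.011 = 96.088
  H: 6 × 1.008 = 6.048
  N: 3 × 14.007 = 42.021
  O: 3 × 15.999 = 47.997
Sum: 1×79.904 + 8×12.011 + 6×1.008 + 3×14.007 + 3×15.999 = 272.058 → 272.06 g/mol.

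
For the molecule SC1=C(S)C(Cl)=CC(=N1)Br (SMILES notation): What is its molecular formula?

Walk through each heavy atom and fill implicit hydrogens from standard valence (C 4, N 3, O 2, S 2, halogen 1):
  atom 1: S, bond orders sum to 1 (valence 2) → 1 H
  atom 2: C, bond orders sum to 4 (valence 4) → 0 H
  atom 3: C, bond orders sum to 4 (valence 4) → 0 H
  atom 4: S, bond orders sum to 1 (valence 2) → 1 H
  atom 5: C, bond orders sum to 4 (valence 4) → 0 H
  atom 6: Cl (halogen, monovalent) → 0 H
  atom 7: C, bond orders sum to 3 (valence 4) → 1 H
  atom 8: C, bond orders sum to 4 (valence 4) → 0 H
  atom 9: N, bond orders sum to 3 (valence 3) → 0 H
  atom 10: Br (halogen, monovalent) → 0 H
Totals → C:5, H:3, Br:1, Cl:1, N:1, S:2.
In Hill order: C5H3BrClNS2.

C5H3BrClNS2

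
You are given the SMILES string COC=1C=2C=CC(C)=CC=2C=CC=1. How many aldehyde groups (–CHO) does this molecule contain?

Scan the SMILES for the aldehyde motif — none present.
Groups that are present: 1 ether.

0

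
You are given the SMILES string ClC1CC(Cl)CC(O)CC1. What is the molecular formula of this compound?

Walk through each heavy atom and fill implicit hydrogens from standard valence (C 4, N 3, O 2, S 2, halogen 1):
  atom 1: Cl (halogen, monovalent) → 0 H
  atom 2: C, bond orders sum to 3 (valence 4) → 1 H
  atom 3: C, bond orders sum to 2 (valence 4) → 2 H
  atom 4: C, bond orders sum to 3 (valence 4) → 1 H
  atom 5: Cl (halogen, monovalent) → 0 H
  atom 6: C, bond orders sum to 2 (valence 4) → 2 H
  atom 7: C, bond orders sum to 3 (valence 4) → 1 H
  atom 8: O, bond orders sum to 1 (valence 2) → 1 H
  atom 9: C, bond orders sum to 2 (valence 4) → 2 H
  atom 10: C, bond orders sum to 2 (valence 4) → 2 H
Totals → C:7, H:12, Cl:2, O:1.
In Hill order: C7H12Cl2O.

C7H12Cl2O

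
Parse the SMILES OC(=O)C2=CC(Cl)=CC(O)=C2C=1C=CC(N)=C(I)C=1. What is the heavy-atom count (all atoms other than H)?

Every atom symbol written in the SMILES (organic subset) is one heavy atom; implicit H are not written.
Heavy atoms by element → C:13, Cl:1, I:1, N:1, O:3.
Total: 19.

19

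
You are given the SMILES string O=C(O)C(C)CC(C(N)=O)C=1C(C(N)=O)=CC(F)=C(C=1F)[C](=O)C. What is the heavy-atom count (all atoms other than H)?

Every atom symbol written in the SMILES (organic subset) is one heavy atom; implicit H are not written.
Heavy atoms by element → C:15, F:2, N:2, O:5.
Total: 24.

24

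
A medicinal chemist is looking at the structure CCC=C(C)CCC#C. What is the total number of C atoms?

9

Count every carbon token in the SMILES (each C, including those in ring-closure positions and inside branches).
Carbon count: 9.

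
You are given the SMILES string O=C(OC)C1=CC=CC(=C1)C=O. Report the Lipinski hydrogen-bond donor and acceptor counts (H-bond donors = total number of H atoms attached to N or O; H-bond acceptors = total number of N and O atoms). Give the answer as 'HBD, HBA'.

Donors: find every N or O and count the H atoms it carries.
  atom 1 (O): bond orders sum to 2 → 0 H
  atom 3 (O): bond orders sum to 2 → 0 H
  atom 12 (O): bond orders sum to 2 → 0 H
Lipinski HBD = 0.
Acceptors: N atoms = 0, O atoms = 3 → HBA = 3.

0, 3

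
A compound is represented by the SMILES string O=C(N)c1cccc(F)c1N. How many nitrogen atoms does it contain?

2

Scan the SMILES for N atoms (remember two-letter symbols like Cl and Br are single atoms).
Nitrogen count: 2.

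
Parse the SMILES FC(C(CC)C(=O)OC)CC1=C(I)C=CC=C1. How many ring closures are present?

In SMILES, each pair of matching ring-closure digits denotes one ring-closing bond; the number of such bonds equals the number of independent rings.
Ring-closure bonds here: 1.

1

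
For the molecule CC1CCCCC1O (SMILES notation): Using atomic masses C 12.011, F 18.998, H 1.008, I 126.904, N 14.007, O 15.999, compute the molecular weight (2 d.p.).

First, the molecular formula is C7H14O (counting implicit H from valence).
  C: 7 × 12.011 = 84.077
  H: 14 × 1.008 = 14.112
  O: 1 × 15.999 = 15.999
Sum: 7×12.011 + 14×1.008 + 1×15.999 = 114.188 → 114.19 g/mol.

114.19 g/mol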